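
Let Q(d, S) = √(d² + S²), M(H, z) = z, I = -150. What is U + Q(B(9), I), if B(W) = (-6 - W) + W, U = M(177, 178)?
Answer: 178 + 6*√626 ≈ 328.12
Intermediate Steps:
U = 178
B(W) = -6
Q(d, S) = √(S² + d²)
U + Q(B(9), I) = 178 + √((-150)² + (-6)²) = 178 + √(22500 + 36) = 178 + √22536 = 178 + 6*√626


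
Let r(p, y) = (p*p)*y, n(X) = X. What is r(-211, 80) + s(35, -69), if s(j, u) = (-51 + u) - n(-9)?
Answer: 3561569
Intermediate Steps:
r(p, y) = y*p² (r(p, y) = p²*y = y*p²)
s(j, u) = -42 + u (s(j, u) = (-51 + u) - 1*(-9) = (-51 + u) + 9 = -42 + u)
r(-211, 80) + s(35, -69) = 80*(-211)² + (-42 - 69) = 80*44521 - 111 = 3561680 - 111 = 3561569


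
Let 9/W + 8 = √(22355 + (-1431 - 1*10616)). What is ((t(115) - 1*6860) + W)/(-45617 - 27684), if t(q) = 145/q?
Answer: 403999897/4317648803 - 9*√2577/375447722 ≈ 0.093568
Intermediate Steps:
W = 9/(-8 + 2*√2577) (W = 9/(-8 + √(22355 + (-1431 - 1*10616))) = 9/(-8 + √(22355 + (-1431 - 10616))) = 9/(-8 + √(22355 - 12047)) = 9/(-8 + √10308) = 9/(-8 + 2*√2577) ≈ 0.096228)
((t(115) - 1*6860) + W)/(-45617 - 27684) = ((145/115 - 1*6860) + (18/2561 + 9*√2577/5122))/(-45617 - 27684) = ((145*(1/115) - 6860) + (18/2561 + 9*√2577/5122))/(-73301) = ((29/23 - 6860) + (18/2561 + 9*√2577/5122))*(-1/73301) = (-157751/23 + (18/2561 + 9*√2577/5122))*(-1/73301) = (-403999897/58903 + 9*√2577/5122)*(-1/73301) = 403999897/4317648803 - 9*√2577/375447722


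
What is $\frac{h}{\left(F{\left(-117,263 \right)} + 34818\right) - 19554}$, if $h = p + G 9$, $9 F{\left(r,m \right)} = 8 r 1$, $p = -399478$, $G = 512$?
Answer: $- \frac{39487}{1516} \approx -26.047$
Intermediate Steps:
$F{\left(r,m \right)} = \frac{8 r}{9}$ ($F{\left(r,m \right)} = \frac{8 r 1}{9} = \frac{8 r}{9}$)
$h = -394870$ ($h = -399478 + 512 \cdot 9 = -399478 + 4608 = -394870$)
$\frac{h}{\left(F{\left(-117,263 \right)} + 34818\right) - 19554} = - \frac{394870}{\left(\frac{8}{9} \left(-117\right) + 34818\right) - 19554} = - \frac{394870}{\left(-104 + 34818\right) - 19554} = - \frac{394870}{34714 - 19554} = - \frac{394870}{15160} = \left(-394870\right) \frac{1}{15160} = - \frac{39487}{1516}$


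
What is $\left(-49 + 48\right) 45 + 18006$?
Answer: $17961$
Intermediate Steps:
$\left(-49 + 48\right) 45 + 18006 = \left(-1\right) 45 + 18006 = -45 + 18006 = 17961$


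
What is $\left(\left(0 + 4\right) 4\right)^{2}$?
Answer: $256$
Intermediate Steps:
$\left(\left(0 + 4\right) 4\right)^{2} = \left(4 \cdot 4\right)^{2} = 16^{2} = 256$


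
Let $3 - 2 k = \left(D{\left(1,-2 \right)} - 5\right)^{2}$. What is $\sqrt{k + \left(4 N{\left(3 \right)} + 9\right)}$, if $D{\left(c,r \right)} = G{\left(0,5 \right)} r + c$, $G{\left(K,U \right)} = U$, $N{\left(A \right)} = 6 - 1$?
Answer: $\frac{3 i \sqrt{30}}{2} \approx 8.2158 i$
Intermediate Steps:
$N{\left(A \right)} = 5$ ($N{\left(A \right)} = 6 - 1 = 5$)
$D{\left(c,r \right)} = c + 5 r$ ($D{\left(c,r \right)} = 5 r + c = c + 5 r$)
$k = - \frac{193}{2}$ ($k = \frac{3}{2} - \frac{\left(\left(1 + 5 \left(-2\right)\right) - 5\right)^{2}}{2} = \frac{3}{2} - \frac{\left(\left(1 - 10\right) - 5\right)^{2}}{2} = \frac{3}{2} - \frac{\left(-9 - 5\right)^{2}}{2} = \frac{3}{2} - \frac{\left(-14\right)^{2}}{2} = \frac{3}{2} - 98 = - \frac{193}{2} \approx -96.5$)
$\sqrt{k + \left(4 N{\left(3 \right)} + 9\right)} = \sqrt{- \frac{193}{2} + \left(4 \cdot 5 + 9\right)} = \sqrt{- \frac{193}{2} + \left(20 + 9\right)} = \sqrt{- \frac{193}{2} + 29} = \sqrt{- \frac{135}{2}} = \frac{3 i \sqrt{30}}{2}$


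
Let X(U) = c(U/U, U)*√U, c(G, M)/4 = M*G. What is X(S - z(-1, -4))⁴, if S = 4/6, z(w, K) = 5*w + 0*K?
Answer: 6179217664/729 ≈ 8.4763e+6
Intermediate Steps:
c(G, M) = 4*G*M (c(G, M) = 4*(M*G) = 4*(G*M) = 4*G*M)
z(w, K) = 5*w (z(w, K) = 5*w + 0 = 5*w)
S = ⅔ (S = 4*(⅙) = ⅔ ≈ 0.66667)
X(U) = 4*U^(3/2) (X(U) = (4*(U/U)*U)*√U = (4*1*U)*√U = (4*U)*√U = 4*U^(3/2))
X(S - z(-1, -4))⁴ = (4*(⅔ - 5*(-1))^(3/2))⁴ = (4*(⅔ - 1*(-5))^(3/2))⁴ = (4*(⅔ + 5)^(3/2))⁴ = (4*(17/3)^(3/2))⁴ = (4*(17*√51/9))⁴ = (68*√51/9)⁴ = 6179217664/729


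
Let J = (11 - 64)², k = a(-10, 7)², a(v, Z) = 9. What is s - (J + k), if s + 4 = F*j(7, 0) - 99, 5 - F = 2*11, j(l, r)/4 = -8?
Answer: -2449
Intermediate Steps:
j(l, r) = -32 (j(l, r) = 4*(-8) = -32)
F = -17 (F = 5 - 2*11 = 5 - 1*22 = 5 - 22 = -17)
k = 81 (k = 9² = 81)
J = 2809 (J = (-53)² = 2809)
s = 441 (s = -4 + (-17*(-32) - 99) = -4 + (544 - 99) = -4 + 445 = 441)
s - (J + k) = 441 - (2809 + 81) = 441 - 1*2890 = 441 - 2890 = -2449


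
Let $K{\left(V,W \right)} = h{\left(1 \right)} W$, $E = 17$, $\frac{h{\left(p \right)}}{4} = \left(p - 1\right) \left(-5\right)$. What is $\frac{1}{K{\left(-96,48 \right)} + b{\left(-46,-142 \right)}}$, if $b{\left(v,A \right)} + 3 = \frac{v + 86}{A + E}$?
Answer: $- \frac{25}{83} \approx -0.3012$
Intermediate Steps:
$h{\left(p \right)} = 20 - 20 p$ ($h{\left(p \right)} = 4 \left(p - 1\right) \left(-5\right) = 4 \left(-1 + p\right) \left(-5\right) = 4 \left(5 - 5 p\right) = 20 - 20 p$)
$K{\left(V,W \right)} = 0$ ($K{\left(V,W \right)} = \left(20 - 20\right) W = 0 W = 0$)
$b{\left(v,A \right)} = -3 + \frac{86 + v}{17 + A}$ ($b{\left(v,A \right)} = -3 + \frac{v + 86}{A + 17} = -3 + \frac{86 + v}{17 + A}$)
$\frac{1}{K{\left(-96,48 \right)} + b{\left(-46,-142 \right)}} = \frac{1}{0 + \frac{35 - 46 - -426}{17 - 142}} = \frac{1}{0 + \frac{35 - 46 + 426}{-125}} = \frac{1}{0 - \frac{83}{25}} = \frac{1}{- \frac{83}{25}} = - \frac{25}{83}$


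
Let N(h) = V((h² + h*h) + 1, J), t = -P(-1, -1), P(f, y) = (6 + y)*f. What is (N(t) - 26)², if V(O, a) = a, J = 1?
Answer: 625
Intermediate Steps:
P(f, y) = f*(6 + y)
t = 5 (t = -(-1)*(6 - 1) = -(-1)*5 = -1*(-5) = 5)
N(h) = 1
(N(t) - 26)² = (1 - 26)² = (-25)² = 625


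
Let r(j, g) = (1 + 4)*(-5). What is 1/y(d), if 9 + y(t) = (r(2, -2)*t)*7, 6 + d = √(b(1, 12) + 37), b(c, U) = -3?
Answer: 1041/42431 + 175*√34/42431 ≈ 0.048583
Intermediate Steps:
r(j, g) = -25 (r(j, g) = 5*(-5) = -25)
d = -6 + √34 (d = -6 + √(-3 + 37) = -6 + √34 ≈ -0.16905)
y(t) = -9 - 175*t (y(t) = -9 - 25*t*7 = -9 - 175*t)
1/y(d) = 1/(-9 - 175*(-6 + √34)) = 1/(-9 + (1050 - 175*√34)) = 1/(1041 - 175*√34)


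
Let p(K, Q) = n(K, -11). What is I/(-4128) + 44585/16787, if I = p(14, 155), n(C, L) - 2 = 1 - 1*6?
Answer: 61365747/23098912 ≈ 2.6567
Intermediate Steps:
n(C, L) = -3 (n(C, L) = 2 + (1 - 1*6) = 2 + (1 - 6) = 2 - 5 = -3)
p(K, Q) = -3
I = -3
I/(-4128) + 44585/16787 = -3/(-4128) + 44585/16787 = -3*(-1/4128) + 44585*(1/16787) = 1/1376 + 44585/16787 = 61365747/23098912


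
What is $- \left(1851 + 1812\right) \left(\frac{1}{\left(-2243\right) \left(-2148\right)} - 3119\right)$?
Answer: $\frac{18348247482015}{1605988} \approx 1.1425 \cdot 10^{7}$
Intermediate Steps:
$- \left(1851 + 1812\right) \left(\frac{1}{\left(-2243\right) \left(-2148\right)} - 3119\right) = - 3663 \left(\left(- \frac{1}{2243}\right) \left(- \frac{1}{2148}\right) - 3119\right) = - 3663 \left(\frac{1}{4817964} - 3119\right) = - \frac{3663 \left(-15027229715\right)}{4817964} = \left(-1\right) \left(- \frac{18348247482015}{1605988}\right) = \frac{18348247482015}{1605988}$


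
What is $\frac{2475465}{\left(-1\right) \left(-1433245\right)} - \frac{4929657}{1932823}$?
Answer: $- \frac{456154111854}{554041780127} \approx -0.82332$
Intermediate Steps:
$\frac{2475465}{\left(-1\right) \left(-1433245\right)} - \frac{4929657}{1932823} = \frac{2475465}{1433245} - \frac{4929657}{1932823} = 2475465 \cdot \frac{1}{1433245} - \frac{4929657}{1932823} = \frac{495093}{286649} - \frac{4929657}{1932823} = - \frac{456154111854}{554041780127}$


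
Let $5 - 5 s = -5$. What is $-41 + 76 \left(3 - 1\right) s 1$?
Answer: $263$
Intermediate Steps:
$s = 2$ ($s = 1 - -1 = 1 + 1 = 2$)
$-41 + 76 \left(3 - 1\right) s 1 = -41 + 76 \left(3 - 1\right) 2 \cdot 1 = -41 + 76 \cdot 2 \cdot 2 \cdot 1 = -41 + 76 \cdot 4 \cdot 1 = -41 + 76 \cdot 4 = -41 + 304 = 263$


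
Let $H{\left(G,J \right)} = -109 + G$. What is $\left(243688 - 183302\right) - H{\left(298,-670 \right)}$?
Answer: $60197$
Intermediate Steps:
$\left(243688 - 183302\right) - H{\left(298,-670 \right)} = \left(243688 - 183302\right) - \left(-109 + 298\right) = \left(243688 - 183302\right) - 189 = 60386 - 189 = 60197$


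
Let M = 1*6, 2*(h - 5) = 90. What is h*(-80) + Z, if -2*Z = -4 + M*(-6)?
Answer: -3980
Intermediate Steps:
h = 50 (h = 5 + (½)*90 = 5 + 45 = 50)
M = 6
Z = 20 (Z = -(-4 + 6*(-6))/2 = -(-4 - 36)/2 = -½*(-40) = 20)
h*(-80) + Z = 50*(-80) + 20 = -4000 + 20 = -3980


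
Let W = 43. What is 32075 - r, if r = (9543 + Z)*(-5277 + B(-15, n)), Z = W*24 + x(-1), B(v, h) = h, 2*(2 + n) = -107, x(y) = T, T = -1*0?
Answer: 112846525/2 ≈ 5.6423e+7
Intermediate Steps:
T = 0
x(y) = 0
n = -111/2 (n = -2 + (1/2)*(-107) = -2 - 107/2 = -111/2 ≈ -55.500)
Z = 1032 (Z = 43*24 + 0 = 1032 + 0 = 1032)
r = -112782375/2 (r = (9543 + 1032)*(-5277 - 111/2) = 10575*(-10665/2) = -112782375/2 ≈ -5.6391e+7)
32075 - r = 32075 - 1*(-112782375/2) = 32075 + 112782375/2 = 112846525/2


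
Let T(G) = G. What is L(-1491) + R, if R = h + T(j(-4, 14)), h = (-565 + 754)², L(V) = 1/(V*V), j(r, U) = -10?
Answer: 79388445592/2223081 ≈ 35711.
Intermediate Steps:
L(V) = V⁻² (L(V) = 1/(V²) = V⁻²)
h = 35721 (h = 189² = 35721)
R = 35711 (R = 35721 - 10 = 35711)
L(-1491) + R = (-1491)⁻² + 35711 = 1/2223081 + 35711 = 79388445592/2223081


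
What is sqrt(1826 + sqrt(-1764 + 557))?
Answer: sqrt(1826 + I*sqrt(1207)) ≈ 42.734 + 0.4065*I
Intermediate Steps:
sqrt(1826 + sqrt(-1764 + 557)) = sqrt(1826 + sqrt(-1207)) = sqrt(1826 + I*sqrt(1207))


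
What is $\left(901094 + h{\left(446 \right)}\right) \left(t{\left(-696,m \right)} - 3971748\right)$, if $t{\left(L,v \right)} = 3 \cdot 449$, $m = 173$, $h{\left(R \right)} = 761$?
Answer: $-3580725993855$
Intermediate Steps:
$t{\left(L,v \right)} = 1347$
$\left(901094 + h{\left(446 \right)}\right) \left(t{\left(-696,m \right)} - 3971748\right) = \left(901094 + 761\right) \left(1347 - 3971748\right) = 901855 \left(-3970401\right) = -3580725993855$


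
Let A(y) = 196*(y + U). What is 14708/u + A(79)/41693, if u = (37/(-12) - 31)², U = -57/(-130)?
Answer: 5909041294766/453339037645 ≈ 13.034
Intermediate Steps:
U = 57/130 (U = -57*(-1/130) = 57/130 ≈ 0.43846)
u = 167281/144 (u = (37*(-1/12) - 31)² = (-37/12 - 31)² = (-409/12)² = 167281/144 ≈ 1161.7)
A(y) = 5586/65 + 196*y (A(y) = 196*(y + 57/130) = 196*(57/130 + y) = 5586/65 + 196*y)
14708/u + A(79)/41693 = 14708/(167281/144) + (5586/65 + 196*79)/41693 = 14708*(144/167281) + (5586/65 + 15484)*(1/41693) = 2117952/167281 + (1012046/65)*(1/41693) = 2117952/167281 + 1012046/2710045 = 5909041294766/453339037645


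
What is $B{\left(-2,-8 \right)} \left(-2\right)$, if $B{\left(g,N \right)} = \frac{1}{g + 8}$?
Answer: $- \frac{1}{3} \approx -0.33333$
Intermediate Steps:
$B{\left(g,N \right)} = \frac{1}{8 + g}$
$B{\left(-2,-8 \right)} \left(-2\right) = \frac{1}{8 - 2} \left(-2\right) = \frac{1}{6} \left(-2\right) = - \frac{1}{3}$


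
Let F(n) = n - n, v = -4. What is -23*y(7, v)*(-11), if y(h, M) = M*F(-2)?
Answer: 0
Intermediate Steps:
F(n) = 0
y(h, M) = 0 (y(h, M) = M*0 = 0)
-23*y(7, v)*(-11) = -23*0*(-11) = 0*(-11) = 0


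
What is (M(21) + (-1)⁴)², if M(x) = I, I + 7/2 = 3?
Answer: ¼ ≈ 0.25000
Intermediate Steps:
I = -½ (I = -7/2 + 3 = -½ ≈ -0.50000)
M(x) = -½
(M(21) + (-1)⁴)² = (-½ + (-1)⁴)² = (-½ + 1)² = (½)² = ¼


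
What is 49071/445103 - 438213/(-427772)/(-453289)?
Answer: 9514884921660729/86307404385297124 ≈ 0.11024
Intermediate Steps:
49071/445103 - 438213/(-427772)/(-453289) = 49071*(1/445103) - 438213*(-1/427772)*(-1/453289) = 49071/445103 + (438213/427772)*(-1/453289) = 49071/445103 - 438213/193904342108 = 9514884921660729/86307404385297124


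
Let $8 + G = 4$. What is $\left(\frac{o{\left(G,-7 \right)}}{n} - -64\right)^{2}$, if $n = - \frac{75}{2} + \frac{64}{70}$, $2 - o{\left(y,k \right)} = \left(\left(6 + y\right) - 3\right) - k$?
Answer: $\frac{26956385856}{6558721} \approx 4110.0$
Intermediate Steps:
$G = -4$ ($G = -8 + 4 = -4$)
$o{\left(y,k \right)} = -1 + k - y$ ($o{\left(y,k \right)} = 2 - \left(\left(\left(6 + y\right) - 3\right) - k\right) = 2 - \left(\left(3 + y\right) - k\right) = 2 - \left(3 + y - k\right) = -1 + k - y$)
$n = - \frac{2561}{70}$ ($n = \left(-75\right) \frac{1}{2} + 64 \cdot \frac{1}{70} = - \frac{75}{2} + \frac{32}{35} = - \frac{2561}{70} \approx -36.586$)
$\left(\frac{o{\left(G,-7 \right)}}{n} - -64\right)^{2} = \left(\frac{-1 - 7 - -4}{- \frac{2561}{70}} - -64\right)^{2} = \left(\left(-1 - 7 + 4\right) \left(- \frac{70}{2561}\right) + 64\right)^{2} = \left(\left(-4\right) \left(- \frac{70}{2561}\right) + 64\right)^{2} = \left(\frac{280}{2561} + 64\right)^{2} = \left(\frac{164184}{2561}\right)^{2} = \frac{26956385856}{6558721}$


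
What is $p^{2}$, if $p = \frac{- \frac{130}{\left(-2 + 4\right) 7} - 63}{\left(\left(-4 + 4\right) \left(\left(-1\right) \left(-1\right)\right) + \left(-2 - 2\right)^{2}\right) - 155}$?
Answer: $\frac{256036}{946729} \approx 0.27044$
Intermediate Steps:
$p = \frac{506}{973}$ ($p = \frac{- \frac{130}{2 \cdot 7} - 63}{\left(0 \cdot 1 + \left(-4\right)^{2}\right) - 155} = \frac{- \frac{130}{14} - 63}{\left(0 + 16\right) - 155} = \frac{\left(-130\right) \frac{1}{14} - 63}{16 - 155} = \frac{- \frac{65}{7} - 63}{-139} = \left(- \frac{506}{7}\right) \left(- \frac{1}{139}\right) = \frac{506}{973} \approx 0.52004$)
$p^{2} = \left(\frac{506}{973}\right)^{2} = \frac{256036}{946729}$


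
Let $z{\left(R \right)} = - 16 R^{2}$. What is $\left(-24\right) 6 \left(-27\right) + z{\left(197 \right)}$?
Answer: $-617056$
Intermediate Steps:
$\left(-24\right) 6 \left(-27\right) + z{\left(197 \right)} = \left(-24\right) 6 \left(-27\right) - 16 \cdot 197^{2} = \left(-144\right) \left(-27\right) - 620944 = 3888 - 620944 = -617056$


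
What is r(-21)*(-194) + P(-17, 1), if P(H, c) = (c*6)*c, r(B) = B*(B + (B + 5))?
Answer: -150732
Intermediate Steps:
r(B) = B*(5 + 2*B) (r(B) = B*(B + (5 + B)) = B*(5 + 2*B))
P(H, c) = 6*c² (P(H, c) = (6*c)*c = 6*c²)
r(-21)*(-194) + P(-17, 1) = -21*(5 + 2*(-21))*(-194) + 6*1² = -21*(5 - 42)*(-194) + 6*1 = -21*(-37)*(-194) + 6 = 777*(-194) + 6 = -150738 + 6 = -150732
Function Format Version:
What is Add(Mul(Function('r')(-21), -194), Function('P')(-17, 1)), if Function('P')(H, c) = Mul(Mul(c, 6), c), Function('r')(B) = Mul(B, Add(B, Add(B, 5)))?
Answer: -150732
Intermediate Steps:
Function('r')(B) = Mul(B, Add(5, Mul(2, B))) (Function('r')(B) = Mul(B, Add(B, Add(5, B))) = Mul(B, Add(5, Mul(2, B))))
Function('P')(H, c) = Mul(6, Pow(c, 2)) (Function('P')(H, c) = Mul(Mul(6, c), c) = Mul(6, Pow(c, 2)))
Add(Mul(Function('r')(-21), -194), Function('P')(-17, 1)) = Add(Mul(Mul(-21, Add(5, Mul(2, -21))), -194), Mul(6, Pow(1, 2))) = Add(Mul(Mul(-21, Add(5, -42)), -194), Mul(6, 1)) = Add(Mul(Mul(-21, -37), -194), 6) = Add(Mul(777, -194), 6) = Add(-150738, 6) = -150732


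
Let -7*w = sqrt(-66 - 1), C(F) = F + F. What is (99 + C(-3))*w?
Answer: -93*I*sqrt(67)/7 ≈ -108.75*I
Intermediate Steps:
C(F) = 2*F
w = -I*sqrt(67)/7 (w = -sqrt(-66 - 1)/7 = -I*sqrt(67)/7 ≈ -1.1693*I)
(99 + C(-3))*w = (99 + 2*(-3))*(-I*sqrt(67)/7) = (99 - 6)*(-I*sqrt(67)/7) = 93*(-I*sqrt(67)/7) = -93*I*sqrt(67)/7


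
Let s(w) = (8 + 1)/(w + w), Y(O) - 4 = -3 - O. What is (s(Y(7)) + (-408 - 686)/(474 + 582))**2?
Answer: 889249/278784 ≈ 3.1897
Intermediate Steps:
Y(O) = 1 - O (Y(O) = 4 + (-3 - O) = 1 - O)
s(w) = 9/(2*w) (s(w) = 9/((2*w)) = 9*(1/(2*w)) = 9/(2*w))
(s(Y(7)) + (-408 - 686)/(474 + 582))**2 = (9/(2*(1 - 1*7)) + (-408 - 686)/(474 + 582))**2 = (9/(2*(1 - 7)) - 1094/1056)**2 = ((9/2)/(-6) - 1094*1/1056)**2 = ((9/2)*(-1/6) - 547/528)**2 = (-3/4 - 547/528)**2 = (-943/528)**2 = 889249/278784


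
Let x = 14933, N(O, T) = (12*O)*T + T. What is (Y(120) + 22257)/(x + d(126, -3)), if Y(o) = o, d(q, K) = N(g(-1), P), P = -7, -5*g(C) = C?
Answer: 111885/74546 ≈ 1.5009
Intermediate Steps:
g(C) = -C/5
N(O, T) = T + 12*O*T (N(O, T) = 12*O*T + T = T + 12*O*T)
d(q, K) = -119/5 (d(q, K) = -7*(1 + 12*(-⅕*(-1))) = -7*(1 + 12*(⅕)) = -7*(1 + 12/5) = -7*17/5 = -119/5)
(Y(120) + 22257)/(x + d(126, -3)) = (120 + 22257)/(14933 - 119/5) = 22377/(74546/5) = 22377*(5/74546) = 111885/74546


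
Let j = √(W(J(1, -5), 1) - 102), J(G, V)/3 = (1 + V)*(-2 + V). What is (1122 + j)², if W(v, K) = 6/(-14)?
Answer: (7854 + I*√5019)²/49 ≈ 1.2588e+6 + 22711.0*I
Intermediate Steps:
J(G, V) = 3*(1 + V)*(-2 + V) (J(G, V) = 3*((1 + V)*(-2 + V)) = 3*(1 + V)*(-2 + V))
W(v, K) = -3/7 (W(v, K) = 6*(-1/14) = -3/7)
j = I*√5019/7 (j = √(-3/7 - 102) = √(-717/7) = I*√5019/7 ≈ 10.121*I)
(1122 + j)² = (1122 + I*√5019/7)²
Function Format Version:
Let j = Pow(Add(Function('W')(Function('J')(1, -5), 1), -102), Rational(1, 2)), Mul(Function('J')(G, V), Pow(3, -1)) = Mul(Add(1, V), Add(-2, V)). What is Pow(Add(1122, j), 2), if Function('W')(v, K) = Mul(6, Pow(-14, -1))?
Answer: Mul(Rational(1, 49), Pow(Add(7854, Mul(I, Pow(5019, Rational(1, 2)))), 2)) ≈ Add(1.2588e+6, Mul(22711., I))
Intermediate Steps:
Function('J')(G, V) = Mul(3, Add(1, V), Add(-2, V)) (Function('J')(G, V) = Mul(3, Mul(Add(1, V), Add(-2, V))) = Mul(3, Add(1, V), Add(-2, V)))
Function('W')(v, K) = Rational(-3, 7) (Function('W')(v, K) = Mul(6, Rational(-1, 14)) = Rational(-3, 7))
j = Mul(Rational(1, 7), I, Pow(5019, Rational(1, 2))) (j = Pow(Add(Rational(-3, 7), -102), Rational(1, 2)) = Pow(Rational(-717, 7), Rational(1, 2)) = Mul(Rational(1, 7), I, Pow(5019, Rational(1, 2))) ≈ Mul(10.121, I))
Pow(Add(1122, j), 2) = Pow(Add(1122, Mul(Rational(1, 7), I, Pow(5019, Rational(1, 2)))), 2)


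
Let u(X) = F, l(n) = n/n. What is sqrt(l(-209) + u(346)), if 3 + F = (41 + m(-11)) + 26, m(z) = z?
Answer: 3*sqrt(6) ≈ 7.3485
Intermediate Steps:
l(n) = 1
F = 53 (F = -3 + ((41 - 11) + 26) = -3 + (30 + 26) = -3 + 56 = 53)
u(X) = 53
sqrt(l(-209) + u(346)) = sqrt(1 + 53) = sqrt(54) = 3*sqrt(6)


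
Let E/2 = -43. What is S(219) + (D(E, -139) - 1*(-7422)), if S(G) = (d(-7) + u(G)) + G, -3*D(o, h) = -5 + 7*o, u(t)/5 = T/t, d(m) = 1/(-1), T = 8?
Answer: 1717511/219 ≈ 7842.5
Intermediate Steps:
E = -86 (E = 2*(-43) = -86)
d(m) = -1
u(t) = 40/t (u(t) = 5*(8/t) = 40/t)
D(o, h) = 5/3 - 7*o/3 (D(o, h) = -(-5 + 7*o)/3 = 5/3 - 7*o/3)
S(G) = -1 + G + 40/G (S(G) = (-1 + 40/G) + G = -1 + G + 40/G)
S(219) + (D(E, -139) - 1*(-7422)) = (-1 + 219 + 40/219) + ((5/3 - 7/3*(-86)) - 1*(-7422)) = (-1 + 219 + 40*(1/219)) + ((5/3 + 602/3) + 7422) = (-1 + 219 + 40/219) + (607/3 + 7422) = 47782/219 + 22873/3 = 1717511/219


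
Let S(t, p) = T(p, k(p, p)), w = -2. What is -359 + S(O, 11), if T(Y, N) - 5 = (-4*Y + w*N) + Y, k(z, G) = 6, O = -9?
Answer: -399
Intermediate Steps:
T(Y, N) = 5 - 3*Y - 2*N (T(Y, N) = 5 + ((-4*Y - 2*N) + Y) = 5 + (-3*Y - 2*N) = 5 - 3*Y - 2*N)
S(t, p) = -7 - 3*p (S(t, p) = 5 - 3*p - 2*6 = 5 - 3*p - 12 = -7 - 3*p)
-359 + S(O, 11) = -359 + (-7 - 3*11) = -359 + (-7 - 33) = -359 - 40 = -399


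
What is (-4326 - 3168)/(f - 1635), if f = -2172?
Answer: 2498/1269 ≈ 1.9685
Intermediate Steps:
(-4326 - 3168)/(f - 1635) = (-4326 - 3168)/(-2172 - 1635) = -7494/(-3807) = -7494*(-1/3807) = 2498/1269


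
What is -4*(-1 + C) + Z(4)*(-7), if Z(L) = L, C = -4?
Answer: -8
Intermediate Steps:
-4*(-1 + C) + Z(4)*(-7) = -4*(-1 - 4) + 4*(-7) = -4*(-5) - 28 = 20 - 28 = -8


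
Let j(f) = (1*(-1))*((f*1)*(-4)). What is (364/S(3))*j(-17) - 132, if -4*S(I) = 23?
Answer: 95972/23 ≈ 4172.7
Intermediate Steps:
S(I) = -23/4 (S(I) = -¼*23 = -23/4)
j(f) = 4*f (j(f) = -f*(-4) = -(-4)*f = 4*f)
(364/S(3))*j(-17) - 132 = (364/(-23/4))*(4*(-17)) - 132 = (364*(-4/23))*(-68) - 132 = -1456/23*(-68) - 132 = 99008/23 - 132 = 95972/23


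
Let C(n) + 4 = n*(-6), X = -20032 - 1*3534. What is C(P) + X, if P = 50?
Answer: -23870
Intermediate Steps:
X = -23566 (X = -20032 - 3534 = -23566)
C(n) = -4 - 6*n (C(n) = -4 + n*(-6) = -4 - 6*n)
C(P) + X = (-4 - 6*50) - 23566 = (-4 - 300) - 23566 = -304 - 23566 = -23870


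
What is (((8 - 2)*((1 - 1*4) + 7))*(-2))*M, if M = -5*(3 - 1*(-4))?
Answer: 1680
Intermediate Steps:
M = -35 (M = -5*(3 + 4) = -5*7 = -35)
(((8 - 2)*((1 - 1*4) + 7))*(-2))*M = (((8 - 2)*((1 - 1*4) + 7))*(-2))*(-35) = ((6*((1 - 4) + 7))*(-2))*(-35) = ((6*(-3 + 7))*(-2))*(-35) = ((6*4)*(-2))*(-35) = (24*(-2))*(-35) = -48*(-35) = 1680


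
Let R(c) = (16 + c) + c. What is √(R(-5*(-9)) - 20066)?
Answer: 2*I*√4990 ≈ 141.28*I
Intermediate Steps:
R(c) = 16 + 2*c
√(R(-5*(-9)) - 20066) = √((16 + 2*(-5*(-9))) - 20066) = √((16 + 2*45) - 20066) = √((16 + 90) - 20066) = √(106 - 20066) = √(-19960) = 2*I*√4990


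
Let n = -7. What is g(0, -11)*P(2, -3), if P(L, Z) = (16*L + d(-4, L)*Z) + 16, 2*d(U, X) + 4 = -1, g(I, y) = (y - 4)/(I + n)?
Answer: 1665/14 ≈ 118.93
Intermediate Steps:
g(I, y) = (-4 + y)/(-7 + I) (g(I, y) = (y - 4)/(I - 7) = (-4 + y)/(-7 + I))
d(U, X) = -5/2 (d(U, X) = -2 + (½)*(-1) = -2 - ½ = -5/2)
P(L, Z) = 16 + 16*L - 5*Z/2 (P(L, Z) = (16*L - 5*Z/2) + 16 = 16 + 16*L - 5*Z/2)
g(0, -11)*P(2, -3) = ((-4 - 11)/(-7 + 0))*(16 + 16*2 - 5/2*(-3)) = (-15/(-7))*(16 + 32 + 15/2) = -⅐*(-15)*(111/2) = (15/7)*(111/2) = 1665/14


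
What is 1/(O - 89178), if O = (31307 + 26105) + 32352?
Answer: 1/586 ≈ 0.0017065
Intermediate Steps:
O = 89764 (O = 57412 + 32352 = 89764)
1/(O - 89178) = 1/(89764 - 89178) = 1/586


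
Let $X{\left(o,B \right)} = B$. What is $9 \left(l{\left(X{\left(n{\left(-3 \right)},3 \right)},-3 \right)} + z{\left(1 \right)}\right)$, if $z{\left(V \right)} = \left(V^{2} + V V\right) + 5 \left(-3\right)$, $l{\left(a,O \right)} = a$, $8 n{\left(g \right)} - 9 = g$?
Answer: $-90$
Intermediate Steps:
$n{\left(g \right)} = \frac{9}{8} + \frac{g}{8}$
$z{\left(V \right)} = -15 + 2 V^{2}$ ($z{\left(V \right)} = \left(V^{2} + V^{2}\right) - 15 = 2 V^{2} - 15 = -15 + 2 V^{2}$)
$9 \left(l{\left(X{\left(n{\left(-3 \right)},3 \right)},-3 \right)} + z{\left(1 \right)}\right) = 9 \left(3 - \left(15 - 2 \cdot 1^{2}\right)\right) = 9 \left(3 + \left(-15 + 2 \cdot 1\right)\right) = 9 \left(3 + \left(-15 + 2\right)\right) = 9 \left(3 - 13\right) = 9 \left(-10\right) = -90$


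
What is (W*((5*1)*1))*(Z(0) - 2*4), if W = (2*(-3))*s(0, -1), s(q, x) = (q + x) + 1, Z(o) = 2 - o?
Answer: 0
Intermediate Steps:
s(q, x) = 1 + q + x
W = 0 (W = (2*(-3))*(1 + 0 - 1) = -6*0 = 0)
(W*((5*1)*1))*(Z(0) - 2*4) = (0*((5*1)*1))*((2 - 1*0) - 2*4) = (0*(5*1))*((2 + 0) - 8) = (0*5)*(2 - 8) = 0*(-6) = 0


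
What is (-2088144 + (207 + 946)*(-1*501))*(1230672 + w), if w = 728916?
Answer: -5223863811636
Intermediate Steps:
(-2088144 + (207 + 946)*(-1*501))*(1230672 + w) = (-2088144 + (207 + 946)*(-1*501))*(1230672 + 728916) = (-2088144 + 1153*(-501))*1959588 = (-2088144 - 577653)*1959588 = -2665797*1959588 = -5223863811636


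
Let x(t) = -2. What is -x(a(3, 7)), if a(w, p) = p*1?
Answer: 2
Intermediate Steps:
a(w, p) = p
-x(a(3, 7)) = -1*(-2) = 2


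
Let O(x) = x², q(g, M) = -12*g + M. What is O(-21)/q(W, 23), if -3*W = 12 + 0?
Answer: 441/71 ≈ 6.2113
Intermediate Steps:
W = -4 (W = -(12 + 0)/3 = -⅓*12 = -4)
q(g, M) = M - 12*g
O(-21)/q(W, 23) = (-21)²/(23 - 12*(-4)) = 441/(23 + 48) = 441/71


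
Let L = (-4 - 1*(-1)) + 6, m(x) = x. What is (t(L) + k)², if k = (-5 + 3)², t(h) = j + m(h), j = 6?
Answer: 169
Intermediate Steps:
L = 3 (L = (-4 + 1) + 6 = -3 + 6 = 3)
t(h) = 6 + h
k = 4 (k = (-2)² = 4)
(t(L) + k)² = ((6 + 3) + 4)² = (9 + 4)² = 13² = 169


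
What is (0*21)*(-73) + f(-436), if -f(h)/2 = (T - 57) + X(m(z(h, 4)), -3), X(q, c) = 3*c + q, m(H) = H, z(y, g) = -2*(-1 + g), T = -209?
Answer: 562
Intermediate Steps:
z(y, g) = 2 - 2*g
X(q, c) = q + 3*c
f(h) = 562 (f(h) = -2*((-209 - 57) + ((2 - 2*4) + 3*(-3))) = -2*(-266 + ((2 - 8) - 9)) = -2*(-266 + (-6 - 9)) = -2*(-266 - 15) = -2*(-281) = 562)
(0*21)*(-73) + f(-436) = (0*21)*(-73) + 562 = 0*(-73) + 562 = 0 + 562 = 562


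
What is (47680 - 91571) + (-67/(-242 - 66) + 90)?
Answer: -13490641/308 ≈ -43801.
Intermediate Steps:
(47680 - 91571) + (-67/(-242 - 66) + 90) = -43891 + (-67/(-308) + 90) = -43891 + (-1/308*(-67) + 90) = -43891 + (67/308 + 90) = -43891 + 27787/308 = -13490641/308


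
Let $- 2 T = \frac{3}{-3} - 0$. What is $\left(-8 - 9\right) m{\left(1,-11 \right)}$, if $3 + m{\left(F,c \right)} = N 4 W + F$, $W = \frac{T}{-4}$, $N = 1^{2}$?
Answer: $\frac{85}{2} \approx 42.5$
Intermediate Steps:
$N = 1$
$T = \frac{1}{2}$ ($T = - \frac{\frac{3}{-3} - 0}{2} = - \frac{3 \left(- \frac{1}{3}\right) + 0}{2} = - \frac{-1 + 0}{2} = \left(- \frac{1}{2}\right) \left(-1\right) = \frac{1}{2} \approx 0.5$)
$W = - \frac{1}{8}$ ($W = \frac{1}{2 \left(-4\right)} = \frac{1}{2} \left(- \frac{1}{4}\right) = - \frac{1}{8} \approx -0.125$)
$m{\left(F,c \right)} = - \frac{7}{2} + F$ ($m{\left(F,c \right)} = -3 + \left(1 \cdot 4 \left(- \frac{1}{8}\right) + F\right) = -3 + \left(4 \left(- \frac{1}{8}\right) + F\right) = -3 + \left(- \frac{1}{2} + F\right) = - \frac{7}{2} + F$)
$\left(-8 - 9\right) m{\left(1,-11 \right)} = \left(-8 - 9\right) \left(- \frac{7}{2} + 1\right) = \left(-17\right) \left(- \frac{5}{2}\right) = \frac{85}{2}$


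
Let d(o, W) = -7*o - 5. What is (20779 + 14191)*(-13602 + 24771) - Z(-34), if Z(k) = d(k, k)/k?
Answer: 13279717853/34 ≈ 3.9058e+8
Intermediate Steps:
d(o, W) = -5 - 7*o
Z(k) = (-5 - 7*k)/k
(20779 + 14191)*(-13602 + 24771) - Z(-34) = (20779 + 14191)*(-13602 + 24771) - (-7 - 5/(-34)) = 34970*11169 - (-7 - 5*(-1/34)) = 390579930 - (-7 + 5/34) = 390579930 - 1*(-233/34) = 390579930 + 233/34 = 13279717853/34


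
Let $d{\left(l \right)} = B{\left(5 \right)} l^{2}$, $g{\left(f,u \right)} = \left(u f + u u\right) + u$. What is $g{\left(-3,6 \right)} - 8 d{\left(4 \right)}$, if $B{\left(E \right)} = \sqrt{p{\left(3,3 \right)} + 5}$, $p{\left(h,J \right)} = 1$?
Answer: $24 - 128 \sqrt{6} \approx -289.53$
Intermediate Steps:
$g{\left(f,u \right)} = u + u^{2} + f u$ ($g{\left(f,u \right)} = \left(f u + u^{2}\right) + u = \left(u^{2} + f u\right) + u = u + u^{2} + f u$)
$B{\left(E \right)} = \sqrt{6}$ ($B{\left(E \right)} = \sqrt{1 + 5} = \sqrt{6}$)
$d{\left(l \right)} = \sqrt{6} l^{2}$
$g{\left(-3,6 \right)} - 8 d{\left(4 \right)} = 6 \left(1 - 3 + 6\right) - 8 \sqrt{6} \cdot 4^{2} = 6 \cdot 4 - 8 \sqrt{6} \cdot 16 = 24 - 8 \cdot 16 \sqrt{6} = 24 - 128 \sqrt{6}$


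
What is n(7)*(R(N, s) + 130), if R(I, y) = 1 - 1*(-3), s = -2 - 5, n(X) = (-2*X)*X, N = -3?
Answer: -13132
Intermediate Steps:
n(X) = -2*X**2
s = -7
R(I, y) = 4 (R(I, y) = 1 + 3 = 4)
n(7)*(R(N, s) + 130) = (-2*7**2)*(4 + 130) = -2*49*134 = -98*134 = -13132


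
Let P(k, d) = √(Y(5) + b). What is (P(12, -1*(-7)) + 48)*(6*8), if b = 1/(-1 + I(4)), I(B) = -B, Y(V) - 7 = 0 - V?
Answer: 2304 + 144*√5/5 ≈ 2368.4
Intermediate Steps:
Y(V) = 7 - V (Y(V) = 7 + (0 - V) = 7 - V)
b = -⅕ (b = 1/(-1 - 1*4) = 1/(-1 - 4) = 1/(-5) = -⅕ ≈ -0.20000)
P(k, d) = 3*√5/5 (P(k, d) = √((7 - 1*5) - ⅕) = √((7 - 5) - ⅕) = √(2 - ⅕) = √(9/5) = 3*√5/5)
(P(12, -1*(-7)) + 48)*(6*8) = (3*√5/5 + 48)*(6*8) = (48 + 3*√5/5)*48 = 2304 + 144*√5/5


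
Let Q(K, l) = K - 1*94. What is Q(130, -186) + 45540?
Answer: 45576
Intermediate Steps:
Q(K, l) = -94 + K (Q(K, l) = K - 94 = -94 + K)
Q(130, -186) + 45540 = (-94 + 130) + 45540 = 36 + 45540 = 45576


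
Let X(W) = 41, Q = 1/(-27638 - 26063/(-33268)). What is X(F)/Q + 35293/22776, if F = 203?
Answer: -214645466515253/189427992 ≈ -1.1331e+6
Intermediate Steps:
Q = -33268/919434921 (Q = 1/(-27638 - 26063*(-1/33268)) = 1/(-27638 + 26063/33268) = 1/(-919434921/33268) = -33268/919434921 ≈ -3.6183e-5)
X(F)/Q + 35293/22776 = 41/(-33268/919434921) + 35293/22776 = 41*(-919434921/33268) + 35293*(1/22776) = -37696831761/33268 + 35293/22776 = -214645466515253/189427992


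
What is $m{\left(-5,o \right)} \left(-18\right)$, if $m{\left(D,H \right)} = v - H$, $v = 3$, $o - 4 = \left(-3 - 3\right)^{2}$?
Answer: $666$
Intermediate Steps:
$o = 40$ ($o = 4 + \left(-3 - 3\right)^{2} = 4 + \left(-6\right)^{2} = 4 + 36 = 40$)
$m{\left(D,H \right)} = 3 - H$
$m{\left(-5,o \right)} \left(-18\right) = \left(3 - 40\right) \left(-18\right) = \left(-37\right) \left(-18\right) = 666$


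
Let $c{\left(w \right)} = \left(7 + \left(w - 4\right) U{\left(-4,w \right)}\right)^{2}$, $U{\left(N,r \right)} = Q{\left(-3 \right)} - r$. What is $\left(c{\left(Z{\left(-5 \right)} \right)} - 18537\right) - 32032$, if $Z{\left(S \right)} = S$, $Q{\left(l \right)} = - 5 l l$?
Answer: $84120$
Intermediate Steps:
$Q{\left(l \right)} = - 5 l^{2}$
$U{\left(N,r \right)} = -45 - r$ ($U{\left(N,r \right)} = - 5 \left(-3\right)^{2} - r = \left(-5\right) 9 - r = -45 - r$)
$c{\left(w \right)} = \left(7 + \left(-45 - w\right) \left(-4 + w\right)\right)^{2}$ ($c{\left(w \right)} = \left(7 + \left(w - 4\right) \left(-45 - w\right)\right)^{2} = \left(7 + \left(-4 + w\right) \left(-45 - w\right)\right)^{2} = \left(7 + \left(-45 - w\right) \left(-4 + w\right)\right)^{2}$)
$\left(c{\left(Z{\left(-5 \right)} \right)} - 18537\right) - 32032 = \left(\left(187 - \left(-5\right)^{2} - -205\right)^{2} - 18537\right) - 32032 = \left(\left(187 - 25 + 205\right)^{2} - 18537\right) - 32032 = \left(367^{2} - 18537\right) - 32032 = \left(134689 - 18537\right) - 32032 = 116152 - 32032 = 84120$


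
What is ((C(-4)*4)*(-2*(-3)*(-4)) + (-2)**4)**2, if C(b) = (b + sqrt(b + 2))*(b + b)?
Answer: 8159488 - 4694016*I*sqrt(2) ≈ 8.1595e+6 - 6.6383e+6*I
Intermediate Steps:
C(b) = 2*b*(b + sqrt(2 + b)) (C(b) = (b + sqrt(2 + b))*(2*b) = 2*b*(b + sqrt(2 + b)))
((C(-4)*4)*(-2*(-3)*(-4)) + (-2)**4)**2 = (((2*(-4)*(-4 + sqrt(2 - 4)))*4)*(-2*(-3)*(-4)) + (-2)**4)**2 = (((2*(-4)*(-4 + sqrt(-2)))*4)*(6*(-4)) + 16)**2 = (((2*(-4)*(-4 + I*sqrt(2)))*4)*(-24) + 16)**2 = (((32 - 8*I*sqrt(2))*4)*(-24) + 16)**2 = ((128 - 32*I*sqrt(2))*(-24) + 16)**2 = ((-3072 + 768*I*sqrt(2)) + 16)**2 = (-3056 + 768*I*sqrt(2))**2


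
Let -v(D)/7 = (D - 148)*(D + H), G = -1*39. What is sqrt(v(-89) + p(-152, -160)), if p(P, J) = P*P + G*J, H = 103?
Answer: sqrt(52570) ≈ 229.28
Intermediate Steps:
G = -39
p(P, J) = P**2 - 39*J (p(P, J) = P*P - 39*J = P**2 - 39*J)
v(D) = -7*(-148 + D)*(103 + D) (v(D) = -7*(D - 148)*(D + 103) = -7*(-148 + D)*(103 + D))
sqrt(v(-89) + p(-152, -160)) = sqrt((106708 - 7*(-89)**2 + 315*(-89)) + ((-152)**2 - 39*(-160))) = sqrt((106708 - 7*7921 - 28035) + (23104 + 6240)) = sqrt((106708 - 55447 - 28035) + 29344) = sqrt(23226 + 29344) = sqrt(52570)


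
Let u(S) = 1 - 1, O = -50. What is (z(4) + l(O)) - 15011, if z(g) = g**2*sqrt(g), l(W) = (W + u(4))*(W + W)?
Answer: -9979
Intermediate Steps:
u(S) = 0
l(W) = 2*W**2 (l(W) = (W + 0)*(W + W) = W*(2*W) = 2*W**2)
z(g) = g**(5/2)
(z(4) + l(O)) - 15011 = (4**(5/2) + 2*(-50)**2) - 15011 = (32 + 2*2500) - 15011 = (32 + 5000) - 15011 = 5032 - 15011 = -9979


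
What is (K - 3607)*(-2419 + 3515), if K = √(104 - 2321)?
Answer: -3953272 + 1096*I*√2217 ≈ -3.9533e+6 + 51605.0*I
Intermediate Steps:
K = I*√2217 (K = √(-2217) = I*√2217 ≈ 47.085*I)
(K - 3607)*(-2419 + 3515) = (I*√2217 - 3607)*(-2419 + 3515) = (-3607 + I*√2217)*1096 = -3953272 + 1096*I*√2217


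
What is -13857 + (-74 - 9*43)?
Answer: -14318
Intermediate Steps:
-13857 + (-74 - 9*43) = -13857 + (-74 - 387) = -13857 - 461 = -14318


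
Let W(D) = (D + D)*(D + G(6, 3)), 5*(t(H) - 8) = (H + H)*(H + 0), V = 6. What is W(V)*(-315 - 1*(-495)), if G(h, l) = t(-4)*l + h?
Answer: 119232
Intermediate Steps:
t(H) = 8 + 2*H²/5 (t(H) = 8 + ((H + H)*(H + 0))/5 = 8 + ((2*H)*H)/5 = 8 + (2*H²)/5 = 8 + 2*H²/5)
G(h, l) = h + 72*l/5 (G(h, l) = (8 + (⅖)*(-4)²)*l + h = (8 + (⅖)*16)*l + h = (8 + 32/5)*l + h = 72*l/5 + h = h + 72*l/5)
W(D) = 2*D*(246/5 + D) (W(D) = (D + D)*(D + (6 + (72/5)*3)) = (2*D)*(D + (6 + 216/5)) = (2*D)*(D + 246/5) = (2*D)*(246/5 + D) = 2*D*(246/5 + D))
W(V)*(-315 - 1*(-495)) = ((⅖)*6*(246 + 5*6))*(-315 - 1*(-495)) = ((⅖)*6*(246 + 30))*(-315 + 495) = ((⅖)*6*276)*180 = (3312/5)*180 = 119232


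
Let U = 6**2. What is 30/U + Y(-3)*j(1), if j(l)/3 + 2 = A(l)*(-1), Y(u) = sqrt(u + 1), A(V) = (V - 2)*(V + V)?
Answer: 5/6 ≈ 0.83333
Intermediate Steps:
U = 36
A(V) = 2*V*(-2 + V) (A(V) = (-2 + V)*(2*V) = 2*V*(-2 + V))
Y(u) = sqrt(1 + u)
j(l) = -6 - 6*l*(-2 + l) (j(l) = -6 + 3*((2*l*(-2 + l))*(-1)) = -6 + 3*(-2*l*(-2 + l)) = -6 - 6*l*(-2 + l))
30/U + Y(-3)*j(1) = 30/36 + sqrt(1 - 3)*(-6 - 6*1*(-2 + 1)) = 30*(1/36) + sqrt(-2)*(-6 - 6*1*(-1)) = 5/6 + (I*sqrt(2))*(-6 + 6) = 5/6 + (I*sqrt(2))*0 = 5/6 + 0 = 5/6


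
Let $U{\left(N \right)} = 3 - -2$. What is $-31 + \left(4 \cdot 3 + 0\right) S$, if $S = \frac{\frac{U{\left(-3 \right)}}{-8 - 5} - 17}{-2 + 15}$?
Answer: $- \frac{7951}{169} \approx -47.047$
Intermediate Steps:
$U{\left(N \right)} = 5$ ($U{\left(N \right)} = 3 + 2 = 5$)
$S = - \frac{226}{169}$ ($S = \frac{\frac{5}{-8 - 5} - 17}{-2 + 15} = \frac{\frac{5}{-8 - 5} - 17}{13} = \left(\frac{5}{-13} - 17\right) \frac{1}{13} = \left(5 \left(- \frac{1}{13}\right) - 17\right) \frac{1}{13} = \left(- \frac{5}{13} - 17\right) \frac{1}{13} = \left(- \frac{226}{13}\right) \frac{1}{13} = - \frac{226}{169} \approx -1.3373$)
$-31 + \left(4 \cdot 3 + 0\right) S = -31 + \left(4 \cdot 3 + 0\right) \left(- \frac{226}{169}\right) = -31 + \left(12 + 0\right) \left(- \frac{226}{169}\right) = -31 + 12 \left(- \frac{226}{169}\right) = -31 - \frac{2712}{169} = - \frac{7951}{169}$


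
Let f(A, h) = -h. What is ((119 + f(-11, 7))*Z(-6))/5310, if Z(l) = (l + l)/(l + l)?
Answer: 56/2655 ≈ 0.021092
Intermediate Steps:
Z(l) = 1 (Z(l) = (2*l)/((2*l)) = (2*l)*(1/(2*l)) = 1)
((119 + f(-11, 7))*Z(-6))/5310 = ((119 - 1*7)*1)/5310 = ((119 - 7)*1)*(1/5310) = (112*1)*(1/5310) = 112*(1/5310) = 56/2655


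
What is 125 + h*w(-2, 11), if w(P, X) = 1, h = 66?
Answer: 191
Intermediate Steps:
125 + h*w(-2, 11) = 125 + 66*1 = 125 + 66 = 191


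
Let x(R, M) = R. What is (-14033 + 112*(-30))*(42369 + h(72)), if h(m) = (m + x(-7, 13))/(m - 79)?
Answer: -5157337574/7 ≈ -7.3676e+8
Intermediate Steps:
h(m) = (-7 + m)/(-79 + m) (h(m) = (m - 7)/(m - 79) = (-7 + m)/(-79 + m))
(-14033 + 112*(-30))*(42369 + h(72)) = (-14033 + 112*(-30))*(42369 + (-7 + 72)/(-79 + 72)) = (-14033 - 3360)*(42369 + 65/(-7)) = -17393*(42369 - ⅐*65) = -17393*(42369 - 65/7) = -17393*296518/7 = -5157337574/7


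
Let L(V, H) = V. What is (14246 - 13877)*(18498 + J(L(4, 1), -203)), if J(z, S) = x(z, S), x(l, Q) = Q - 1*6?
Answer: 6748641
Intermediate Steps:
x(l, Q) = -6 + Q (x(l, Q) = Q - 6 = -6 + Q)
J(z, S) = -6 + S
(14246 - 13877)*(18498 + J(L(4, 1), -203)) = (14246 - 13877)*(18498 + (-6 - 203)) = 369*(18498 - 209) = 369*18289 = 6748641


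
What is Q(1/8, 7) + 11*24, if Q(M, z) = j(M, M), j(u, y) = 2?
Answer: 266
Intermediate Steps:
Q(M, z) = 2
Q(1/8, 7) + 11*24 = 2 + 11*24 = 2 + 264 = 266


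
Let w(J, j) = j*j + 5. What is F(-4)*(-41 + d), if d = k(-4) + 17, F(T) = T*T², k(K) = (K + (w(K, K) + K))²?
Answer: -9280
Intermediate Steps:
w(J, j) = 5 + j² (w(J, j) = j² + 5 = 5 + j²)
k(K) = (5 + K² + 2*K)² (k(K) = (K + ((5 + K²) + K))² = (K + (5 + K + K²))² = (5 + K² + 2*K)²)
F(T) = T³
d = 186 (d = (5 + (-4)² + 2*(-4))² + 17 = (5 + 16 - 8)² + 17 = 13² + 17 = 169 + 17 = 186)
F(-4)*(-41 + d) = (-4)³*(-41 + 186) = -64*145 = -9280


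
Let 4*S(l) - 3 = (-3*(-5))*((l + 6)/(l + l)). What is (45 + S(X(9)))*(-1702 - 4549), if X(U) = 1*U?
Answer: -2444141/8 ≈ -3.0552e+5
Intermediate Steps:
X(U) = U
S(l) = 3/4 + 15*(6 + l)/(8*l) (S(l) = 3/4 + ((-3*(-5))*((l + 6)/(l + l)))/4 = 3/4 + (15*((6 + l)/((2*l))))/4 = 3/4 + (15*((6 + l)*(1/(2*l))))/4 = 3/4 + (15*((6 + l)/(2*l)))/4 = 3/4 + (15*(6 + l)/(2*l))/4 = 3/4 + 15*(6 + l)/(8*l))
(45 + S(X(9)))*(-1702 - 4549) = (45 + (3/8)*(30 + 7*9)/9)*(-1702 - 4549) = (45 + (3/8)*(1/9)*(30 + 63))*(-6251) = (45 + (3/8)*(1/9)*93)*(-6251) = (45 + 31/8)*(-6251) = (391/8)*(-6251) = -2444141/8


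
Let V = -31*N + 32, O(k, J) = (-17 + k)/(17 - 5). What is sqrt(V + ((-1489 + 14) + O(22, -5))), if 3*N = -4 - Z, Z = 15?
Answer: I*sqrt(4985)/2 ≈ 35.302*I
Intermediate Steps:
O(k, J) = -17/12 + k/12 (O(k, J) = (-17 + k)/12 = (-17 + k)*(1/12) = -17/12 + k/12)
N = -19/3 (N = (-4 - 1*15)/3 = (-4 - 15)/3 = (1/3)*(-19) = -19/3 ≈ -6.3333)
V = 685/3 (V = -31*(-19/3) + 32 = 589/3 + 32 = 685/3 ≈ 228.33)
sqrt(V + ((-1489 + 14) + O(22, -5))) = sqrt(685/3 + ((-1489 + 14) + (-17/12 + (1/12)*22))) = sqrt(685/3 + (-1475 + (-17/12 + 11/6))) = sqrt(685/3 + (-1475 + 5/12)) = sqrt(685/3 - 17695/12) = sqrt(-4985/4) = I*sqrt(4985)/2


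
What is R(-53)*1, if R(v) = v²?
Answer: 2809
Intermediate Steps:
R(-53)*1 = (-53)²*1 = 2809*1 = 2809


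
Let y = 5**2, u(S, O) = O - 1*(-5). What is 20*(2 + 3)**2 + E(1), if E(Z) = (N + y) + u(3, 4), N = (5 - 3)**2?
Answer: 538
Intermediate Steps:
u(S, O) = 5 + O (u(S, O) = O + 5 = 5 + O)
N = 4 (N = 2**2 = 4)
y = 25
E(Z) = 38 (E(Z) = (4 + 25) + (5 + 4) = 29 + 9 = 38)
20*(2 + 3)**2 + E(1) = 20*(2 + 3)**2 + 38 = 20*5**2 + 38 = 20*25 + 38 = 500 + 38 = 538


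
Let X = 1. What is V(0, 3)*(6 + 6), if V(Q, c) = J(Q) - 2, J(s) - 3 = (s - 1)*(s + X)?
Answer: 0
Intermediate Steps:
J(s) = 3 + (1 + s)*(-1 + s) (J(s) = 3 + (s - 1)*(s + 1) = 3 + (-1 + s)*(1 + s) = 3 + (1 + s)*(-1 + s))
V(Q, c) = Q² (V(Q, c) = (2 + Q²) - 2 = Q²)
V(0, 3)*(6 + 6) = 0²*(6 + 6) = 0*12 = 0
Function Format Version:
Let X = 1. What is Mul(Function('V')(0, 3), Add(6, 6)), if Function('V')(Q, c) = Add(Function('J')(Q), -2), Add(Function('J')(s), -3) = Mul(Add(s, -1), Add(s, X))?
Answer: 0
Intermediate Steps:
Function('J')(s) = Add(3, Mul(Add(1, s), Add(-1, s))) (Function('J')(s) = Add(3, Mul(Add(s, -1), Add(s, 1))) = Add(3, Mul(Add(-1, s), Add(1, s))) = Add(3, Mul(Add(1, s), Add(-1, s))))
Function('V')(Q, c) = Pow(Q, 2) (Function('V')(Q, c) = Add(Add(2, Pow(Q, 2)), -2) = Pow(Q, 2))
Mul(Function('V')(0, 3), Add(6, 6)) = Mul(Pow(0, 2), Add(6, 6)) = Mul(0, 12) = 0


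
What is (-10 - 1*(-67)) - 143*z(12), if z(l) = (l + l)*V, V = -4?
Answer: 13785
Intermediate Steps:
z(l) = -8*l (z(l) = (l + l)*(-4) = (2*l)*(-4) = -8*l)
(-10 - 1*(-67)) - 143*z(12) = (-10 - 1*(-67)) - (-1144)*12 = (-10 + 67) - 143*(-96) = 57 + 13728 = 13785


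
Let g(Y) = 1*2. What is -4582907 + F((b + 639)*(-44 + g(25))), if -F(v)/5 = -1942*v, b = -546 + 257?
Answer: -147319907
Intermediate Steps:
b = -289
g(Y) = 2
F(v) = 9710*v (F(v) = -(-9710)*v = 9710*v)
-4582907 + F((b + 639)*(-44 + g(25))) = -4582907 + 9710*((-289 + 639)*(-44 + 2)) = -4582907 + 9710*(350*(-42)) = -4582907 + 9710*(-14700) = -4582907 - 142737000 = -147319907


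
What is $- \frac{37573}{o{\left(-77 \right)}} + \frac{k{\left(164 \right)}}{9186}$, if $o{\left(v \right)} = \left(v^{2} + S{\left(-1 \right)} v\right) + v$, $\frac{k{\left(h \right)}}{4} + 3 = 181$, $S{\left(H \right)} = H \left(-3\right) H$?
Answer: $- \frac{170407241}{27939219} \approx -6.0992$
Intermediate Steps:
$S{\left(H \right)} = - 3 H^{2}$ ($S{\left(H \right)} = - 3 H H = - 3 H^{2}$)
$k{\left(h \right)} = 712$ ($k{\left(h \right)} = -12 + 4 \cdot 181 = -12 + 724 = 712$)
$o{\left(v \right)} = v^{2} - 2 v$ ($o{\left(v \right)} = \left(v^{2} + - 3 \left(-1\right)^{2} v\right) + v = \left(v^{2} + \left(-3\right) 1 v\right) + v = \left(v^{2} - 3 v\right) + v = v^{2} - 2 v$)
$- \frac{37573}{o{\left(-77 \right)}} + \frac{k{\left(164 \right)}}{9186} = - \frac{37573}{\left(-77\right) \left(-2 - 77\right)} + \frac{712}{9186} = - \frac{37573}{\left(-77\right) \left(-79\right)} + 712 \cdot \frac{1}{9186} = - \frac{37573}{6083} + \frac{356}{4593} = - \frac{170407241}{27939219}$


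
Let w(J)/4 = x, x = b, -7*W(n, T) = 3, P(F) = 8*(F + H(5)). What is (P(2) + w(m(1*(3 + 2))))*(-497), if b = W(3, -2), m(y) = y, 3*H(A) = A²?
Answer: -120700/3 ≈ -40233.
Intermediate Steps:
H(A) = A²/3
P(F) = 200/3 + 8*F (P(F) = 8*(F + (⅓)*5²) = 8*(F + (⅓)*25) = 8*(F + 25/3) = 8*(25/3 + F) = 200/3 + 8*F)
W(n, T) = -3/7 (W(n, T) = -⅐*3 = -3/7)
b = -3/7 ≈ -0.42857
x = -3/7 ≈ -0.42857
w(J) = -12/7 (w(J) = 4*(-3/7) = -12/7)
(P(2) + w(m(1*(3 + 2))))*(-497) = ((200/3 + 8*2) - 12/7)*(-497) = ((200/3 + 16) - 12/7)*(-497) = (248/3 - 12/7)*(-497) = (1700/21)*(-497) = -120700/3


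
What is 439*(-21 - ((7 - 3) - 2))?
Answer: -10097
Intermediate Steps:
439*(-21 - ((7 - 3) - 2)) = 439*(-21 - (4 - 2)) = 439*(-21 - 1*2) = 439*(-21 - 2) = 439*(-23) = -10097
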